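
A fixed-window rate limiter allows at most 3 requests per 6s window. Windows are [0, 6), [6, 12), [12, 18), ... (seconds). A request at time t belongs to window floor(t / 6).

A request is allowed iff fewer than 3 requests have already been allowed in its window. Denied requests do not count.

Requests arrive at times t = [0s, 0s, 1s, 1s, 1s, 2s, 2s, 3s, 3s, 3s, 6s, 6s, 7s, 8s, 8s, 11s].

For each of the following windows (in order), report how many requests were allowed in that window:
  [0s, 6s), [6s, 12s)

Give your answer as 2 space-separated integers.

Processing requests:
  req#1 t=0s (window 0): ALLOW
  req#2 t=0s (window 0): ALLOW
  req#3 t=1s (window 0): ALLOW
  req#4 t=1s (window 0): DENY
  req#5 t=1s (window 0): DENY
  req#6 t=2s (window 0): DENY
  req#7 t=2s (window 0): DENY
  req#8 t=3s (window 0): DENY
  req#9 t=3s (window 0): DENY
  req#10 t=3s (window 0): DENY
  req#11 t=6s (window 1): ALLOW
  req#12 t=6s (window 1): ALLOW
  req#13 t=7s (window 1): ALLOW
  req#14 t=8s (window 1): DENY
  req#15 t=8s (window 1): DENY
  req#16 t=11s (window 1): DENY

Allowed counts by window: 3 3

Answer: 3 3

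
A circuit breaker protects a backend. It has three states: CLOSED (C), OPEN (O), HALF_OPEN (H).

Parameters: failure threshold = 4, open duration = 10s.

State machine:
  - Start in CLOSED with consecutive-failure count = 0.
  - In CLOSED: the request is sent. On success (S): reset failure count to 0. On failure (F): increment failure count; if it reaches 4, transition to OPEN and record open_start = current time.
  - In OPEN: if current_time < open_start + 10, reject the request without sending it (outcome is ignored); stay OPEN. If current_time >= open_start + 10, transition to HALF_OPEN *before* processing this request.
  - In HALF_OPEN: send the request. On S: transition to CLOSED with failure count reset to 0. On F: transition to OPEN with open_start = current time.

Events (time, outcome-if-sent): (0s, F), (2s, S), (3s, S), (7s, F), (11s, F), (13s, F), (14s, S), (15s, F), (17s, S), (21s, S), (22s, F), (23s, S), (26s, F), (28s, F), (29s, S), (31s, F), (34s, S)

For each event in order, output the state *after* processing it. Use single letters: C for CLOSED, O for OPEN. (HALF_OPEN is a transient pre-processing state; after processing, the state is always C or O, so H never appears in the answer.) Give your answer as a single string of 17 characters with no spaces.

Answer: CCCCCCCCCCCCCCCCC

Derivation:
State after each event:
  event#1 t=0s outcome=F: state=CLOSED
  event#2 t=2s outcome=S: state=CLOSED
  event#3 t=3s outcome=S: state=CLOSED
  event#4 t=7s outcome=F: state=CLOSED
  event#5 t=11s outcome=F: state=CLOSED
  event#6 t=13s outcome=F: state=CLOSED
  event#7 t=14s outcome=S: state=CLOSED
  event#8 t=15s outcome=F: state=CLOSED
  event#9 t=17s outcome=S: state=CLOSED
  event#10 t=21s outcome=S: state=CLOSED
  event#11 t=22s outcome=F: state=CLOSED
  event#12 t=23s outcome=S: state=CLOSED
  event#13 t=26s outcome=F: state=CLOSED
  event#14 t=28s outcome=F: state=CLOSED
  event#15 t=29s outcome=S: state=CLOSED
  event#16 t=31s outcome=F: state=CLOSED
  event#17 t=34s outcome=S: state=CLOSED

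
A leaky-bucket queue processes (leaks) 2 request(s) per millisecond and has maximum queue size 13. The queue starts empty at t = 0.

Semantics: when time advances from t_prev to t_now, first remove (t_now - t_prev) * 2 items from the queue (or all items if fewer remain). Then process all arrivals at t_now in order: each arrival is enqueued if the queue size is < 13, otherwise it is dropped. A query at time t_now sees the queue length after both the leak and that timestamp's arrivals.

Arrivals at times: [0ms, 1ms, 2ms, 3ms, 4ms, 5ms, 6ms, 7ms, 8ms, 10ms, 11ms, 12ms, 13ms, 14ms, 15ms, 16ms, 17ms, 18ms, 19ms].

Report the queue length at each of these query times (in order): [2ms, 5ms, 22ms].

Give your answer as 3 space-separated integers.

Answer: 1 1 0

Derivation:
Queue lengths at query times:
  query t=2ms: backlog = 1
  query t=5ms: backlog = 1
  query t=22ms: backlog = 0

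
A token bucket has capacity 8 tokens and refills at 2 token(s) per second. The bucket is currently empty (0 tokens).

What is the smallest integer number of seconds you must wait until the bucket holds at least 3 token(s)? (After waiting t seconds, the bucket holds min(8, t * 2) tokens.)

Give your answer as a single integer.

Need t * 2 >= 3, so t >= 3/2.
Smallest integer t = ceil(3/2) = 2.

Answer: 2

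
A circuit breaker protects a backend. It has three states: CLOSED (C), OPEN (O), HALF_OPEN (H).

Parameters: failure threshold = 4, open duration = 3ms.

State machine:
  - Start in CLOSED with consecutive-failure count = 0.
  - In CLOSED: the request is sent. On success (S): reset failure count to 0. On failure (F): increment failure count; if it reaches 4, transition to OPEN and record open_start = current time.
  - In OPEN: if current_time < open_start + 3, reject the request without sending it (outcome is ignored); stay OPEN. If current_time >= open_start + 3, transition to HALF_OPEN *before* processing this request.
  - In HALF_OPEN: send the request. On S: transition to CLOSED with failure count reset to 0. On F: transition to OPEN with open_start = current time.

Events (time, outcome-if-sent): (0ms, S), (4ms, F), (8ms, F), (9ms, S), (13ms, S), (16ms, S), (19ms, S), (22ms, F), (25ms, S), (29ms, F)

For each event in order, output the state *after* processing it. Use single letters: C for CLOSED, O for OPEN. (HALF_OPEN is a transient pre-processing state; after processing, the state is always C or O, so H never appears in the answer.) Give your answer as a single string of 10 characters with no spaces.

Answer: CCCCCCCCCC

Derivation:
State after each event:
  event#1 t=0ms outcome=S: state=CLOSED
  event#2 t=4ms outcome=F: state=CLOSED
  event#3 t=8ms outcome=F: state=CLOSED
  event#4 t=9ms outcome=S: state=CLOSED
  event#5 t=13ms outcome=S: state=CLOSED
  event#6 t=16ms outcome=S: state=CLOSED
  event#7 t=19ms outcome=S: state=CLOSED
  event#8 t=22ms outcome=F: state=CLOSED
  event#9 t=25ms outcome=S: state=CLOSED
  event#10 t=29ms outcome=F: state=CLOSED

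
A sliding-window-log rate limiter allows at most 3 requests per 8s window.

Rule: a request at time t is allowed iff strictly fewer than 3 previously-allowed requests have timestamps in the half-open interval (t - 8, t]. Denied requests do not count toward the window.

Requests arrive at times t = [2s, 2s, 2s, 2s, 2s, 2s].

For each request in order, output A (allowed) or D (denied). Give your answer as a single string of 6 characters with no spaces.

Tracking allowed requests in the window:
  req#1 t=2s: ALLOW
  req#2 t=2s: ALLOW
  req#3 t=2s: ALLOW
  req#4 t=2s: DENY
  req#5 t=2s: DENY
  req#6 t=2s: DENY

Answer: AAADDD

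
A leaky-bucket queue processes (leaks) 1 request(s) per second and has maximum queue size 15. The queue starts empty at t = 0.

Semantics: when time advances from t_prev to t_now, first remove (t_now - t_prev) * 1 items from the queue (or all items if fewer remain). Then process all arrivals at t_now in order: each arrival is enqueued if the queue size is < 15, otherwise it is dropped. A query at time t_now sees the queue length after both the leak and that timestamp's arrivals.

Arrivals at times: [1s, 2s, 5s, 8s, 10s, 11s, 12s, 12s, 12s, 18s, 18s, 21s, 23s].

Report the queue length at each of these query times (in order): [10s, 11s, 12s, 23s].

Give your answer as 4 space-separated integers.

Answer: 1 1 3 1

Derivation:
Queue lengths at query times:
  query t=10s: backlog = 1
  query t=11s: backlog = 1
  query t=12s: backlog = 3
  query t=23s: backlog = 1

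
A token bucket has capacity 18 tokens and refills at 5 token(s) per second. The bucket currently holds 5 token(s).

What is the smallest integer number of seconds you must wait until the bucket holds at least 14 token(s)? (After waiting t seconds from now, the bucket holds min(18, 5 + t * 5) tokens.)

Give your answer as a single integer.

Answer: 2

Derivation:
Need 5 + t * 5 >= 14, so t >= 9/5.
Smallest integer t = ceil(9/5) = 2.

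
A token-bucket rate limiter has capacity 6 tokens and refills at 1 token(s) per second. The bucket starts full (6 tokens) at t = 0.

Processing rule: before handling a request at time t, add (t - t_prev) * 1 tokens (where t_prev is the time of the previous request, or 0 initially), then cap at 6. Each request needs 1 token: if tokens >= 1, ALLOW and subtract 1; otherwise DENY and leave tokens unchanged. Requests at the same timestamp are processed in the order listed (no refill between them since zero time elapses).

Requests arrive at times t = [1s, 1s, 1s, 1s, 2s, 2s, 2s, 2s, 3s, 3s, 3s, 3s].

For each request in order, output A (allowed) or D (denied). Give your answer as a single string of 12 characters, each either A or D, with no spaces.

Answer: AAAAAAADADDD

Derivation:
Simulating step by step:
  req#1 t=1s: ALLOW
  req#2 t=1s: ALLOW
  req#3 t=1s: ALLOW
  req#4 t=1s: ALLOW
  req#5 t=2s: ALLOW
  req#6 t=2s: ALLOW
  req#7 t=2s: ALLOW
  req#8 t=2s: DENY
  req#9 t=3s: ALLOW
  req#10 t=3s: DENY
  req#11 t=3s: DENY
  req#12 t=3s: DENY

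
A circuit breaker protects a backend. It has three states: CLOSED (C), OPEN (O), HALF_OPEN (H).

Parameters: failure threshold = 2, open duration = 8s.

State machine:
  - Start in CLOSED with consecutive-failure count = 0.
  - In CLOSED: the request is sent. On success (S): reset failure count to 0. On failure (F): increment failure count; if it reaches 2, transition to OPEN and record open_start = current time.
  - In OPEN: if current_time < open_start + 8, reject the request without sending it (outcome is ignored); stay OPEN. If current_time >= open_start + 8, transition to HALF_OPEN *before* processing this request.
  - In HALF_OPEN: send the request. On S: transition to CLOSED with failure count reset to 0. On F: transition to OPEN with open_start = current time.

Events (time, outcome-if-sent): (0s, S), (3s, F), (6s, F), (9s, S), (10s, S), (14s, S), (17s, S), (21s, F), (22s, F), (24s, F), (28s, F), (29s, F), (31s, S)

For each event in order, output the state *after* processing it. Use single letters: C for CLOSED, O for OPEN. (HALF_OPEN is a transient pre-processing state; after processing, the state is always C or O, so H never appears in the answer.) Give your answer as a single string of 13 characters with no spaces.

State after each event:
  event#1 t=0s outcome=S: state=CLOSED
  event#2 t=3s outcome=F: state=CLOSED
  event#3 t=6s outcome=F: state=OPEN
  event#4 t=9s outcome=S: state=OPEN
  event#5 t=10s outcome=S: state=OPEN
  event#6 t=14s outcome=S: state=CLOSED
  event#7 t=17s outcome=S: state=CLOSED
  event#8 t=21s outcome=F: state=CLOSED
  event#9 t=22s outcome=F: state=OPEN
  event#10 t=24s outcome=F: state=OPEN
  event#11 t=28s outcome=F: state=OPEN
  event#12 t=29s outcome=F: state=OPEN
  event#13 t=31s outcome=S: state=CLOSED

Answer: CCOOOCCCOOOOC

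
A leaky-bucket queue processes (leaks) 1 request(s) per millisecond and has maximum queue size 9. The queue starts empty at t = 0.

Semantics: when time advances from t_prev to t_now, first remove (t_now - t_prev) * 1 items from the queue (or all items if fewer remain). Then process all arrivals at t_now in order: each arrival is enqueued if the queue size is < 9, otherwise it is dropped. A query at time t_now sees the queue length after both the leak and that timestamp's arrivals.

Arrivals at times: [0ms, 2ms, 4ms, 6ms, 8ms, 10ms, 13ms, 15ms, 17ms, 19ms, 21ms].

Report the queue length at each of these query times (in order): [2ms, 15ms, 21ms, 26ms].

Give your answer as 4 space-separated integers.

Answer: 1 1 1 0

Derivation:
Queue lengths at query times:
  query t=2ms: backlog = 1
  query t=15ms: backlog = 1
  query t=21ms: backlog = 1
  query t=26ms: backlog = 0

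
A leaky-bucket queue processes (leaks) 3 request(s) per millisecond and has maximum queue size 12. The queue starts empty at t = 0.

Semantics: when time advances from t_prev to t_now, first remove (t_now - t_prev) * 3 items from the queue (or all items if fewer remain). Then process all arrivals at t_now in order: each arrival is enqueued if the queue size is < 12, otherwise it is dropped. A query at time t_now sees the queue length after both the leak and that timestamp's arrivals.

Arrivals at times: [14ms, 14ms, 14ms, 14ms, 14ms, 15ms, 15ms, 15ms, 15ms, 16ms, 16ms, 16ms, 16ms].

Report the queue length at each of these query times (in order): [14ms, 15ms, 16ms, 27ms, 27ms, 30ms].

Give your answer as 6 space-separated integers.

Queue lengths at query times:
  query t=14ms: backlog = 5
  query t=15ms: backlog = 6
  query t=16ms: backlog = 7
  query t=27ms: backlog = 0
  query t=27ms: backlog = 0
  query t=30ms: backlog = 0

Answer: 5 6 7 0 0 0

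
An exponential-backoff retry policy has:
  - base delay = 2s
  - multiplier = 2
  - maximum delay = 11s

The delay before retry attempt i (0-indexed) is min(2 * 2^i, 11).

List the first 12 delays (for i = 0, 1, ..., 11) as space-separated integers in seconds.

Answer: 2 4 8 11 11 11 11 11 11 11 11 11

Derivation:
Computing each delay:
  i=0: min(2*2^0, 11) = 2
  i=1: min(2*2^1, 11) = 4
  i=2: min(2*2^2, 11) = 8
  i=3: min(2*2^3, 11) = 11
  i=4: min(2*2^4, 11) = 11
  i=5: min(2*2^5, 11) = 11
  i=6: min(2*2^6, 11) = 11
  i=7: min(2*2^7, 11) = 11
  i=8: min(2*2^8, 11) = 11
  i=9: min(2*2^9, 11) = 11
  i=10: min(2*2^10, 11) = 11
  i=11: min(2*2^11, 11) = 11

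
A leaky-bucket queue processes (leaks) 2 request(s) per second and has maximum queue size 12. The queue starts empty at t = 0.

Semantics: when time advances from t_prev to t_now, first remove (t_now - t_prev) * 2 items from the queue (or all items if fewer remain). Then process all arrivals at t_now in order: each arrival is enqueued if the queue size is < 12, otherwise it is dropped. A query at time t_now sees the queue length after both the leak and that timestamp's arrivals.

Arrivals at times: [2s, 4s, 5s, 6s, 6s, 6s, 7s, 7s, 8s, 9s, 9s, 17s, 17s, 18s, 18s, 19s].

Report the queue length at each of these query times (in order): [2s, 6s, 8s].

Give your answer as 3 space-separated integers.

Answer: 1 3 2

Derivation:
Queue lengths at query times:
  query t=2s: backlog = 1
  query t=6s: backlog = 3
  query t=8s: backlog = 2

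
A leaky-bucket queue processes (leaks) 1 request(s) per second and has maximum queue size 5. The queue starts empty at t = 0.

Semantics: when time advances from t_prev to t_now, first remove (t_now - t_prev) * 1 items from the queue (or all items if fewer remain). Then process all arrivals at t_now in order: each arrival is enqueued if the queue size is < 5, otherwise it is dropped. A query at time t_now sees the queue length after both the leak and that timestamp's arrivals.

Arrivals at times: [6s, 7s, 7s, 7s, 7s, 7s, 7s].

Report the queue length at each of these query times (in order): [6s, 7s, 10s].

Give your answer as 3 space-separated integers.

Answer: 1 5 2

Derivation:
Queue lengths at query times:
  query t=6s: backlog = 1
  query t=7s: backlog = 5
  query t=10s: backlog = 2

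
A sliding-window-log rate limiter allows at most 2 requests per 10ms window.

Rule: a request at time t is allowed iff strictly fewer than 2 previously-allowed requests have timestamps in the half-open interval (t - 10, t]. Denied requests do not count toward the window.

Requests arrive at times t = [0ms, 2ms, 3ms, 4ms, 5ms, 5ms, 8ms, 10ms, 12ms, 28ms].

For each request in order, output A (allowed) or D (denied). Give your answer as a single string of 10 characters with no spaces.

Tracking allowed requests in the window:
  req#1 t=0ms: ALLOW
  req#2 t=2ms: ALLOW
  req#3 t=3ms: DENY
  req#4 t=4ms: DENY
  req#5 t=5ms: DENY
  req#6 t=5ms: DENY
  req#7 t=8ms: DENY
  req#8 t=10ms: ALLOW
  req#9 t=12ms: ALLOW
  req#10 t=28ms: ALLOW

Answer: AADDDDDAAA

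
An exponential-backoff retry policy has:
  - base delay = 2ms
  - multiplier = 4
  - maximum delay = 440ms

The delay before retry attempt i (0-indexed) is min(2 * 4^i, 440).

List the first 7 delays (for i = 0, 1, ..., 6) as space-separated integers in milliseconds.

Answer: 2 8 32 128 440 440 440

Derivation:
Computing each delay:
  i=0: min(2*4^0, 440) = 2
  i=1: min(2*4^1, 440) = 8
  i=2: min(2*4^2, 440) = 32
  i=3: min(2*4^3, 440) = 128
  i=4: min(2*4^4, 440) = 440
  i=5: min(2*4^5, 440) = 440
  i=6: min(2*4^6, 440) = 440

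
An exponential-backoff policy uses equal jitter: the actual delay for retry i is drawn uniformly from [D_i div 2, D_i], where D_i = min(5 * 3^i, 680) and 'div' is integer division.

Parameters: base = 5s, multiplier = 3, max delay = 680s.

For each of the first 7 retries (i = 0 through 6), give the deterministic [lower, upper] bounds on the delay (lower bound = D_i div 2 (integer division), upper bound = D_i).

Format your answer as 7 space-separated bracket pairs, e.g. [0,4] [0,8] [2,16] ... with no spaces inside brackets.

Answer: [2,5] [7,15] [22,45] [67,135] [202,405] [340,680] [340,680]

Derivation:
Computing bounds per retry:
  i=0: D_i=min(5*3^0,680)=5, bounds=[2,5]
  i=1: D_i=min(5*3^1,680)=15, bounds=[7,15]
  i=2: D_i=min(5*3^2,680)=45, bounds=[22,45]
  i=3: D_i=min(5*3^3,680)=135, bounds=[67,135]
  i=4: D_i=min(5*3^4,680)=405, bounds=[202,405]
  i=5: D_i=min(5*3^5,680)=680, bounds=[340,680]
  i=6: D_i=min(5*3^6,680)=680, bounds=[340,680]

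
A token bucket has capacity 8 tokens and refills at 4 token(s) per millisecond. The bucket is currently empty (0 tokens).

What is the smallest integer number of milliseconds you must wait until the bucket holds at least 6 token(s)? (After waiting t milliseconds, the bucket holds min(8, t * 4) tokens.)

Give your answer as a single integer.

Need t * 4 >= 6, so t >= 6/4.
Smallest integer t = ceil(6/4) = 2.

Answer: 2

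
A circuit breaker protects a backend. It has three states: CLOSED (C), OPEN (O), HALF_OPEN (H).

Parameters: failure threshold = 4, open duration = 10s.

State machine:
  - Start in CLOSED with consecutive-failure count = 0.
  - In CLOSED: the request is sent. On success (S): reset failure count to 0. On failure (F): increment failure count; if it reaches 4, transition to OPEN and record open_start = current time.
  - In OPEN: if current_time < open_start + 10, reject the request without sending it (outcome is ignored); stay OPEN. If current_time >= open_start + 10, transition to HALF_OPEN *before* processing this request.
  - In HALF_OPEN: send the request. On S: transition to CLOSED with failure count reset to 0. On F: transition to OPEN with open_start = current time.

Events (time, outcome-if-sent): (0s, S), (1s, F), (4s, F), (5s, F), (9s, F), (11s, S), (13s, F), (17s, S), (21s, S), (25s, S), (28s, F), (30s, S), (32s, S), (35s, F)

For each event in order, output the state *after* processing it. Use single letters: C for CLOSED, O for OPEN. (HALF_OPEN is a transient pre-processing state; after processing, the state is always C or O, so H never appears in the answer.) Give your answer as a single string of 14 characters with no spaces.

State after each event:
  event#1 t=0s outcome=S: state=CLOSED
  event#2 t=1s outcome=F: state=CLOSED
  event#3 t=4s outcome=F: state=CLOSED
  event#4 t=5s outcome=F: state=CLOSED
  event#5 t=9s outcome=F: state=OPEN
  event#6 t=11s outcome=S: state=OPEN
  event#7 t=13s outcome=F: state=OPEN
  event#8 t=17s outcome=S: state=OPEN
  event#9 t=21s outcome=S: state=CLOSED
  event#10 t=25s outcome=S: state=CLOSED
  event#11 t=28s outcome=F: state=CLOSED
  event#12 t=30s outcome=S: state=CLOSED
  event#13 t=32s outcome=S: state=CLOSED
  event#14 t=35s outcome=F: state=CLOSED

Answer: CCCCOOOOCCCCCC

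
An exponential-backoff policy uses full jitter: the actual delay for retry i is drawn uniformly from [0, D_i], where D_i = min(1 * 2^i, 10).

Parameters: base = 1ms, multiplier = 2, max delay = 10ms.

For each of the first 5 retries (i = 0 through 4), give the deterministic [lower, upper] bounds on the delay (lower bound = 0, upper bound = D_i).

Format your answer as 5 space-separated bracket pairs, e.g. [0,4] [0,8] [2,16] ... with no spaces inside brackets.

Computing bounds per retry:
  i=0: D_i=min(1*2^0,10)=1, bounds=[0,1]
  i=1: D_i=min(1*2^1,10)=2, bounds=[0,2]
  i=2: D_i=min(1*2^2,10)=4, bounds=[0,4]
  i=3: D_i=min(1*2^3,10)=8, bounds=[0,8]
  i=4: D_i=min(1*2^4,10)=10, bounds=[0,10]

Answer: [0,1] [0,2] [0,4] [0,8] [0,10]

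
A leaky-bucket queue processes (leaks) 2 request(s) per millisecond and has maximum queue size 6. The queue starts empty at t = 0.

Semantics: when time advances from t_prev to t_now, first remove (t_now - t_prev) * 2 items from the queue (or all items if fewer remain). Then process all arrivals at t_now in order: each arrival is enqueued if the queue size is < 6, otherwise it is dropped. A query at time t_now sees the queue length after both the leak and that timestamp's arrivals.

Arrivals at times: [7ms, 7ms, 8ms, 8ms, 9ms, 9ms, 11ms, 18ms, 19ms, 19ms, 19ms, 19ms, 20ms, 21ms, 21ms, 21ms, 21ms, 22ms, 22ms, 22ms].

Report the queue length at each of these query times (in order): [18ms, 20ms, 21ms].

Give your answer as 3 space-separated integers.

Answer: 1 3 5

Derivation:
Queue lengths at query times:
  query t=18ms: backlog = 1
  query t=20ms: backlog = 3
  query t=21ms: backlog = 5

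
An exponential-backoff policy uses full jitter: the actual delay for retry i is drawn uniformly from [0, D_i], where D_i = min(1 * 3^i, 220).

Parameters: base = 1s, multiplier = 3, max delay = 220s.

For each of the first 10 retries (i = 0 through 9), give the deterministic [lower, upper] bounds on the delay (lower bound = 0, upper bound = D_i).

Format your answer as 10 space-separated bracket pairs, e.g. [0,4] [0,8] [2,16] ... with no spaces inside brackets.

Computing bounds per retry:
  i=0: D_i=min(1*3^0,220)=1, bounds=[0,1]
  i=1: D_i=min(1*3^1,220)=3, bounds=[0,3]
  i=2: D_i=min(1*3^2,220)=9, bounds=[0,9]
  i=3: D_i=min(1*3^3,220)=27, bounds=[0,27]
  i=4: D_i=min(1*3^4,220)=81, bounds=[0,81]
  i=5: D_i=min(1*3^5,220)=220, bounds=[0,220]
  i=6: D_i=min(1*3^6,220)=220, bounds=[0,220]
  i=7: D_i=min(1*3^7,220)=220, bounds=[0,220]
  i=8: D_i=min(1*3^8,220)=220, bounds=[0,220]
  i=9: D_i=min(1*3^9,220)=220, bounds=[0,220]

Answer: [0,1] [0,3] [0,9] [0,27] [0,81] [0,220] [0,220] [0,220] [0,220] [0,220]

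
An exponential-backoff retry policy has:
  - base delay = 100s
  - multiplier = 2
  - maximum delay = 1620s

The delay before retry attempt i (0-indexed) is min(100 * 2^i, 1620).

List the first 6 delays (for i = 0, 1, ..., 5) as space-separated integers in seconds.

Answer: 100 200 400 800 1600 1620

Derivation:
Computing each delay:
  i=0: min(100*2^0, 1620) = 100
  i=1: min(100*2^1, 1620) = 200
  i=2: min(100*2^2, 1620) = 400
  i=3: min(100*2^3, 1620) = 800
  i=4: min(100*2^4, 1620) = 1600
  i=5: min(100*2^5, 1620) = 1620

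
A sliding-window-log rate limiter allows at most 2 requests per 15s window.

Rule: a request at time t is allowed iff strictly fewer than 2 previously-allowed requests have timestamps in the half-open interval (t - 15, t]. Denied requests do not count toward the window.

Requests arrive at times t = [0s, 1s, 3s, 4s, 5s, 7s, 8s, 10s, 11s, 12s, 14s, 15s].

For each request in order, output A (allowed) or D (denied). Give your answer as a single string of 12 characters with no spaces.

Answer: AADDDDDDDDDA

Derivation:
Tracking allowed requests in the window:
  req#1 t=0s: ALLOW
  req#2 t=1s: ALLOW
  req#3 t=3s: DENY
  req#4 t=4s: DENY
  req#5 t=5s: DENY
  req#6 t=7s: DENY
  req#7 t=8s: DENY
  req#8 t=10s: DENY
  req#9 t=11s: DENY
  req#10 t=12s: DENY
  req#11 t=14s: DENY
  req#12 t=15s: ALLOW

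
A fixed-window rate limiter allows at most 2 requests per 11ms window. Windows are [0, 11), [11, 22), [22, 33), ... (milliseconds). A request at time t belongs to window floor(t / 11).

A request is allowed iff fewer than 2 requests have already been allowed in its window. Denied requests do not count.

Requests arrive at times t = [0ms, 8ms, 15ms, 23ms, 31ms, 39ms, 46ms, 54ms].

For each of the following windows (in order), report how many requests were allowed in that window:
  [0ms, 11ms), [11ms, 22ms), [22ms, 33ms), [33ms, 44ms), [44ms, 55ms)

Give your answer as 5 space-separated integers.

Answer: 2 1 2 1 2

Derivation:
Processing requests:
  req#1 t=0ms (window 0): ALLOW
  req#2 t=8ms (window 0): ALLOW
  req#3 t=15ms (window 1): ALLOW
  req#4 t=23ms (window 2): ALLOW
  req#5 t=31ms (window 2): ALLOW
  req#6 t=39ms (window 3): ALLOW
  req#7 t=46ms (window 4): ALLOW
  req#8 t=54ms (window 4): ALLOW

Allowed counts by window: 2 1 2 1 2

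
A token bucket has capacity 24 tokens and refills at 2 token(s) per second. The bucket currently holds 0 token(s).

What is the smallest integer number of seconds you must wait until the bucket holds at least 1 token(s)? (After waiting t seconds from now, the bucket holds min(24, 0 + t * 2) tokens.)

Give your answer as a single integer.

Need 0 + t * 2 >= 1, so t >= 1/2.
Smallest integer t = ceil(1/2) = 1.

Answer: 1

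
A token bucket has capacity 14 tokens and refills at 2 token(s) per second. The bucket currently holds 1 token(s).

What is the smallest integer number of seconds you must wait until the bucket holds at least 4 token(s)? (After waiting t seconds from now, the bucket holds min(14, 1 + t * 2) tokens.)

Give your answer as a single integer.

Answer: 2

Derivation:
Need 1 + t * 2 >= 4, so t >= 3/2.
Smallest integer t = ceil(3/2) = 2.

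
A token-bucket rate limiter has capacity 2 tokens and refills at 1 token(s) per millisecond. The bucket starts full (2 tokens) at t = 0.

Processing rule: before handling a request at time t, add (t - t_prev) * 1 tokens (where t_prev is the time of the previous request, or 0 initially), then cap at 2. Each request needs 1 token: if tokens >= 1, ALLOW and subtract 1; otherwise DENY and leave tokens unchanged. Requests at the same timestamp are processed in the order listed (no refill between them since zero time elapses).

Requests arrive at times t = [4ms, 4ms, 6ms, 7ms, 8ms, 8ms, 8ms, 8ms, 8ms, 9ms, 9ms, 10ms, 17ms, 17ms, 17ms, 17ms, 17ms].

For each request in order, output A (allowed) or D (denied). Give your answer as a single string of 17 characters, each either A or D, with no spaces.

Answer: AAAAAADDDADAAADDD

Derivation:
Simulating step by step:
  req#1 t=4ms: ALLOW
  req#2 t=4ms: ALLOW
  req#3 t=6ms: ALLOW
  req#4 t=7ms: ALLOW
  req#5 t=8ms: ALLOW
  req#6 t=8ms: ALLOW
  req#7 t=8ms: DENY
  req#8 t=8ms: DENY
  req#9 t=8ms: DENY
  req#10 t=9ms: ALLOW
  req#11 t=9ms: DENY
  req#12 t=10ms: ALLOW
  req#13 t=17ms: ALLOW
  req#14 t=17ms: ALLOW
  req#15 t=17ms: DENY
  req#16 t=17ms: DENY
  req#17 t=17ms: DENY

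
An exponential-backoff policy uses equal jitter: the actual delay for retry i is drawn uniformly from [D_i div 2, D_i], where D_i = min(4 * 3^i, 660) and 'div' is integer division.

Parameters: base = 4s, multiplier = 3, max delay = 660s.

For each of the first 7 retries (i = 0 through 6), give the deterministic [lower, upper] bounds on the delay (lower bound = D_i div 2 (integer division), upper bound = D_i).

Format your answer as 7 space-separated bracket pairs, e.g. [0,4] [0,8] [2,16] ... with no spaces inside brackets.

Answer: [2,4] [6,12] [18,36] [54,108] [162,324] [330,660] [330,660]

Derivation:
Computing bounds per retry:
  i=0: D_i=min(4*3^0,660)=4, bounds=[2,4]
  i=1: D_i=min(4*3^1,660)=12, bounds=[6,12]
  i=2: D_i=min(4*3^2,660)=36, bounds=[18,36]
  i=3: D_i=min(4*3^3,660)=108, bounds=[54,108]
  i=4: D_i=min(4*3^4,660)=324, bounds=[162,324]
  i=5: D_i=min(4*3^5,660)=660, bounds=[330,660]
  i=6: D_i=min(4*3^6,660)=660, bounds=[330,660]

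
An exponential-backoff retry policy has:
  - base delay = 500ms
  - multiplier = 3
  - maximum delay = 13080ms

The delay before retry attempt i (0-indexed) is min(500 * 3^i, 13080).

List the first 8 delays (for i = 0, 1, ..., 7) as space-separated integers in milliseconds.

Answer: 500 1500 4500 13080 13080 13080 13080 13080

Derivation:
Computing each delay:
  i=0: min(500*3^0, 13080) = 500
  i=1: min(500*3^1, 13080) = 1500
  i=2: min(500*3^2, 13080) = 4500
  i=3: min(500*3^3, 13080) = 13080
  i=4: min(500*3^4, 13080) = 13080
  i=5: min(500*3^5, 13080) = 13080
  i=6: min(500*3^6, 13080) = 13080
  i=7: min(500*3^7, 13080) = 13080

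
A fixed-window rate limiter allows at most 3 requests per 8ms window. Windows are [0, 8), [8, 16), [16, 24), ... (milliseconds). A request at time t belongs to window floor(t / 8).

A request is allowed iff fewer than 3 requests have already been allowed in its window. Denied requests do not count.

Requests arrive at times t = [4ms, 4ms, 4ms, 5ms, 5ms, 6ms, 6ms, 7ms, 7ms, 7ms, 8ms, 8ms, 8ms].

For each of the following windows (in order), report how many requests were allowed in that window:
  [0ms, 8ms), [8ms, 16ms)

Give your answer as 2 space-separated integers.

Answer: 3 3

Derivation:
Processing requests:
  req#1 t=4ms (window 0): ALLOW
  req#2 t=4ms (window 0): ALLOW
  req#3 t=4ms (window 0): ALLOW
  req#4 t=5ms (window 0): DENY
  req#5 t=5ms (window 0): DENY
  req#6 t=6ms (window 0): DENY
  req#7 t=6ms (window 0): DENY
  req#8 t=7ms (window 0): DENY
  req#9 t=7ms (window 0): DENY
  req#10 t=7ms (window 0): DENY
  req#11 t=8ms (window 1): ALLOW
  req#12 t=8ms (window 1): ALLOW
  req#13 t=8ms (window 1): ALLOW

Allowed counts by window: 3 3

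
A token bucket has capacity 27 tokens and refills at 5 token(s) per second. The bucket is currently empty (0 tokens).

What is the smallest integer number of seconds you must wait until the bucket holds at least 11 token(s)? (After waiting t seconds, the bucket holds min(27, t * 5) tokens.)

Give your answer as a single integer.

Need t * 5 >= 11, so t >= 11/5.
Smallest integer t = ceil(11/5) = 3.

Answer: 3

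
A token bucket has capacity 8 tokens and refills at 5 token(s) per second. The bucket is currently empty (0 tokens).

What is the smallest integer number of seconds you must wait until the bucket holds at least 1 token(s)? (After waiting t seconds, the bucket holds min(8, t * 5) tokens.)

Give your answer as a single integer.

Answer: 1

Derivation:
Need t * 5 >= 1, so t >= 1/5.
Smallest integer t = ceil(1/5) = 1.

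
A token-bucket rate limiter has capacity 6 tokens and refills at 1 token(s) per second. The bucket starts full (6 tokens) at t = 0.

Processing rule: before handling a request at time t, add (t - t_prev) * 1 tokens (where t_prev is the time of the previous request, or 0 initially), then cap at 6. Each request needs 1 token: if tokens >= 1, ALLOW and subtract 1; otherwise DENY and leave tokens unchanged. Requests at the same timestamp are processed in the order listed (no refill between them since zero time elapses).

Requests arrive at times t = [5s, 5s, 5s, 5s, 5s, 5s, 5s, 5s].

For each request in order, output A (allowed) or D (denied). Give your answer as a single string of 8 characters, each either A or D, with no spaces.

Answer: AAAAAADD

Derivation:
Simulating step by step:
  req#1 t=5s: ALLOW
  req#2 t=5s: ALLOW
  req#3 t=5s: ALLOW
  req#4 t=5s: ALLOW
  req#5 t=5s: ALLOW
  req#6 t=5s: ALLOW
  req#7 t=5s: DENY
  req#8 t=5s: DENY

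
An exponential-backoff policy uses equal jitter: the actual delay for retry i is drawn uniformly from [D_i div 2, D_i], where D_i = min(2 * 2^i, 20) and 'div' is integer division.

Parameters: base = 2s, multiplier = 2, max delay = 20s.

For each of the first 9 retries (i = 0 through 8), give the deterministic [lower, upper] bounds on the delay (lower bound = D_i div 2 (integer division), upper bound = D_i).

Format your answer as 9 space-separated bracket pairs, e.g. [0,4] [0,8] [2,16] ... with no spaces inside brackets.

Computing bounds per retry:
  i=0: D_i=min(2*2^0,20)=2, bounds=[1,2]
  i=1: D_i=min(2*2^1,20)=4, bounds=[2,4]
  i=2: D_i=min(2*2^2,20)=8, bounds=[4,8]
  i=3: D_i=min(2*2^3,20)=16, bounds=[8,16]
  i=4: D_i=min(2*2^4,20)=20, bounds=[10,20]
  i=5: D_i=min(2*2^5,20)=20, bounds=[10,20]
  i=6: D_i=min(2*2^6,20)=20, bounds=[10,20]
  i=7: D_i=min(2*2^7,20)=20, bounds=[10,20]
  i=8: D_i=min(2*2^8,20)=20, bounds=[10,20]

Answer: [1,2] [2,4] [4,8] [8,16] [10,20] [10,20] [10,20] [10,20] [10,20]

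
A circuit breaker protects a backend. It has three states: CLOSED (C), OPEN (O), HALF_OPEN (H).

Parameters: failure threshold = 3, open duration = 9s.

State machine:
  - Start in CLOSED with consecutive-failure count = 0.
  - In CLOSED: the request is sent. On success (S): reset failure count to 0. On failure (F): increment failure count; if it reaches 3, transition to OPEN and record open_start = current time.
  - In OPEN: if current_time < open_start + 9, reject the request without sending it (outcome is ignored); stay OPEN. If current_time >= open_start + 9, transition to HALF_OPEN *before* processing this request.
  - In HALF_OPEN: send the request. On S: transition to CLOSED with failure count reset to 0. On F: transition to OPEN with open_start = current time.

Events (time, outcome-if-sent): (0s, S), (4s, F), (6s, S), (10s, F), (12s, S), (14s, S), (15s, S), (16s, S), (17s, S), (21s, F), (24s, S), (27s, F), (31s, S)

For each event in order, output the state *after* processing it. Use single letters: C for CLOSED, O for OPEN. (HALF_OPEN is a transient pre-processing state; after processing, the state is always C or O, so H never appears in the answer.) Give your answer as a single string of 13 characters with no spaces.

State after each event:
  event#1 t=0s outcome=S: state=CLOSED
  event#2 t=4s outcome=F: state=CLOSED
  event#3 t=6s outcome=S: state=CLOSED
  event#4 t=10s outcome=F: state=CLOSED
  event#5 t=12s outcome=S: state=CLOSED
  event#6 t=14s outcome=S: state=CLOSED
  event#7 t=15s outcome=S: state=CLOSED
  event#8 t=16s outcome=S: state=CLOSED
  event#9 t=17s outcome=S: state=CLOSED
  event#10 t=21s outcome=F: state=CLOSED
  event#11 t=24s outcome=S: state=CLOSED
  event#12 t=27s outcome=F: state=CLOSED
  event#13 t=31s outcome=S: state=CLOSED

Answer: CCCCCCCCCCCCC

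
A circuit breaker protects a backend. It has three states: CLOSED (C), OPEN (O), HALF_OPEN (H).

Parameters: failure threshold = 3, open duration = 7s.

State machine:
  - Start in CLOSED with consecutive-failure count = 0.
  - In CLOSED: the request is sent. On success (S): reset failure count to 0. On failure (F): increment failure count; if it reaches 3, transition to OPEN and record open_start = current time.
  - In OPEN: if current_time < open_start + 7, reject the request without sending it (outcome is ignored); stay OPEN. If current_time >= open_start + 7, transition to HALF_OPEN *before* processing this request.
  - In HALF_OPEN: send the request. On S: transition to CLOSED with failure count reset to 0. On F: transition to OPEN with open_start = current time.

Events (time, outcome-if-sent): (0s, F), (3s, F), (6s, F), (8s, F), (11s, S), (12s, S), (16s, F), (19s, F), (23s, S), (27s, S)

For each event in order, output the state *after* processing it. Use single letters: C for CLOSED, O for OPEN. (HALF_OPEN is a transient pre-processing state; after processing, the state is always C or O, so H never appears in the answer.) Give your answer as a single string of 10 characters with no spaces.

State after each event:
  event#1 t=0s outcome=F: state=CLOSED
  event#2 t=3s outcome=F: state=CLOSED
  event#3 t=6s outcome=F: state=OPEN
  event#4 t=8s outcome=F: state=OPEN
  event#5 t=11s outcome=S: state=OPEN
  event#6 t=12s outcome=S: state=OPEN
  event#7 t=16s outcome=F: state=OPEN
  event#8 t=19s outcome=F: state=OPEN
  event#9 t=23s outcome=S: state=CLOSED
  event#10 t=27s outcome=S: state=CLOSED

Answer: CCOOOOOOCC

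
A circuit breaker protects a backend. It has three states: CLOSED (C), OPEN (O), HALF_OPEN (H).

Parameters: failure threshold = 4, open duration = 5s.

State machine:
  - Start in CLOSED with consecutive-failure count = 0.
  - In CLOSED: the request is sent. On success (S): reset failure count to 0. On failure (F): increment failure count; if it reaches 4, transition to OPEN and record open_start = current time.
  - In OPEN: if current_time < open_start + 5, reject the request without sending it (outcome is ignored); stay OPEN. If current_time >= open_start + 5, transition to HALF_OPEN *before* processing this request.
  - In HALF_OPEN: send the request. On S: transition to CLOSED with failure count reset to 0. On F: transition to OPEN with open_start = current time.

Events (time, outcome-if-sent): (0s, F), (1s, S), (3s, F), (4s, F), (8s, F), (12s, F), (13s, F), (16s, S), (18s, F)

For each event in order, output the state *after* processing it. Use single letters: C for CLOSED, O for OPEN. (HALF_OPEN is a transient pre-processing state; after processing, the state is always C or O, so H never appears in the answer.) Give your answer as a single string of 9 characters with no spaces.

State after each event:
  event#1 t=0s outcome=F: state=CLOSED
  event#2 t=1s outcome=S: state=CLOSED
  event#3 t=3s outcome=F: state=CLOSED
  event#4 t=4s outcome=F: state=CLOSED
  event#5 t=8s outcome=F: state=CLOSED
  event#6 t=12s outcome=F: state=OPEN
  event#7 t=13s outcome=F: state=OPEN
  event#8 t=16s outcome=S: state=OPEN
  event#9 t=18s outcome=F: state=OPEN

Answer: CCCCCOOOO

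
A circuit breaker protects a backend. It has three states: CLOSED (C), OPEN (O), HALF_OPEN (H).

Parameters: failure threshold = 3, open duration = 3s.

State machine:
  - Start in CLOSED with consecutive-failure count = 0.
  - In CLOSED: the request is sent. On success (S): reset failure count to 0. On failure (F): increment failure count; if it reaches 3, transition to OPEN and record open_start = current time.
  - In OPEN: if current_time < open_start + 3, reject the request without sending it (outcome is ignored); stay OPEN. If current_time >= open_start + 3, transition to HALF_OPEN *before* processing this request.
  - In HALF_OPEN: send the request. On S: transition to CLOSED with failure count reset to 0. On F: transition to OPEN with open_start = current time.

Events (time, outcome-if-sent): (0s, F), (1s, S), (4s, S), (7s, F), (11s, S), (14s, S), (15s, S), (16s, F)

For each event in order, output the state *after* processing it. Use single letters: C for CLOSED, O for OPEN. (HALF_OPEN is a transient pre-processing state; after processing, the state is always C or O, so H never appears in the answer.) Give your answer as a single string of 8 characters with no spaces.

State after each event:
  event#1 t=0s outcome=F: state=CLOSED
  event#2 t=1s outcome=S: state=CLOSED
  event#3 t=4s outcome=S: state=CLOSED
  event#4 t=7s outcome=F: state=CLOSED
  event#5 t=11s outcome=S: state=CLOSED
  event#6 t=14s outcome=S: state=CLOSED
  event#7 t=15s outcome=S: state=CLOSED
  event#8 t=16s outcome=F: state=CLOSED

Answer: CCCCCCCC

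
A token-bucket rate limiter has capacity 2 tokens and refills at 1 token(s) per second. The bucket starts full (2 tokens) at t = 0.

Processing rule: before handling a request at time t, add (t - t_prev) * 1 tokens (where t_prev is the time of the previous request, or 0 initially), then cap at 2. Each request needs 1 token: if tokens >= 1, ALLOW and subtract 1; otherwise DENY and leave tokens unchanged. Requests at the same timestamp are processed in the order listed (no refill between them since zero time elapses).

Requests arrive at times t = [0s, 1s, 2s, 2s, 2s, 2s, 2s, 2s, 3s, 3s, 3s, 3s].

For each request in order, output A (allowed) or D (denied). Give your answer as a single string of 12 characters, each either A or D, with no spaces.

Simulating step by step:
  req#1 t=0s: ALLOW
  req#2 t=1s: ALLOW
  req#3 t=2s: ALLOW
  req#4 t=2s: ALLOW
  req#5 t=2s: DENY
  req#6 t=2s: DENY
  req#7 t=2s: DENY
  req#8 t=2s: DENY
  req#9 t=3s: ALLOW
  req#10 t=3s: DENY
  req#11 t=3s: DENY
  req#12 t=3s: DENY

Answer: AAAADDDDADDD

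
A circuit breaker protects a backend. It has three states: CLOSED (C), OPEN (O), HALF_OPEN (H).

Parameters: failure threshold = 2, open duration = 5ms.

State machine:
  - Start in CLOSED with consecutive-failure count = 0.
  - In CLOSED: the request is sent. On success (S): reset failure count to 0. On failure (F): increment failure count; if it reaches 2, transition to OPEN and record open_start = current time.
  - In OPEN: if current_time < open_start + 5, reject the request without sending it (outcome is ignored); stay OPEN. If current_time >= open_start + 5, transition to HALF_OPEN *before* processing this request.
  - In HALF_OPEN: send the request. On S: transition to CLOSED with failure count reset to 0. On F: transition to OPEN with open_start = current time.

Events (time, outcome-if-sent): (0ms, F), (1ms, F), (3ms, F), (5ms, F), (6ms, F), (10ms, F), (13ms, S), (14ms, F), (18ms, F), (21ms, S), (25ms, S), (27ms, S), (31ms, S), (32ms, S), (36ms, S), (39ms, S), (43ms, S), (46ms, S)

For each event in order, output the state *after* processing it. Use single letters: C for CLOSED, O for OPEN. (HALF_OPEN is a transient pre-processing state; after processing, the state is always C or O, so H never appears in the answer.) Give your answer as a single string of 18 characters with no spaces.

State after each event:
  event#1 t=0ms outcome=F: state=CLOSED
  event#2 t=1ms outcome=F: state=OPEN
  event#3 t=3ms outcome=F: state=OPEN
  event#4 t=5ms outcome=F: state=OPEN
  event#5 t=6ms outcome=F: state=OPEN
  event#6 t=10ms outcome=F: state=OPEN
  event#7 t=13ms outcome=S: state=CLOSED
  event#8 t=14ms outcome=F: state=CLOSED
  event#9 t=18ms outcome=F: state=OPEN
  event#10 t=21ms outcome=S: state=OPEN
  event#11 t=25ms outcome=S: state=CLOSED
  event#12 t=27ms outcome=S: state=CLOSED
  event#13 t=31ms outcome=S: state=CLOSED
  event#14 t=32ms outcome=S: state=CLOSED
  event#15 t=36ms outcome=S: state=CLOSED
  event#16 t=39ms outcome=S: state=CLOSED
  event#17 t=43ms outcome=S: state=CLOSED
  event#18 t=46ms outcome=S: state=CLOSED

Answer: COOOOOCCOOCCCCCCCC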